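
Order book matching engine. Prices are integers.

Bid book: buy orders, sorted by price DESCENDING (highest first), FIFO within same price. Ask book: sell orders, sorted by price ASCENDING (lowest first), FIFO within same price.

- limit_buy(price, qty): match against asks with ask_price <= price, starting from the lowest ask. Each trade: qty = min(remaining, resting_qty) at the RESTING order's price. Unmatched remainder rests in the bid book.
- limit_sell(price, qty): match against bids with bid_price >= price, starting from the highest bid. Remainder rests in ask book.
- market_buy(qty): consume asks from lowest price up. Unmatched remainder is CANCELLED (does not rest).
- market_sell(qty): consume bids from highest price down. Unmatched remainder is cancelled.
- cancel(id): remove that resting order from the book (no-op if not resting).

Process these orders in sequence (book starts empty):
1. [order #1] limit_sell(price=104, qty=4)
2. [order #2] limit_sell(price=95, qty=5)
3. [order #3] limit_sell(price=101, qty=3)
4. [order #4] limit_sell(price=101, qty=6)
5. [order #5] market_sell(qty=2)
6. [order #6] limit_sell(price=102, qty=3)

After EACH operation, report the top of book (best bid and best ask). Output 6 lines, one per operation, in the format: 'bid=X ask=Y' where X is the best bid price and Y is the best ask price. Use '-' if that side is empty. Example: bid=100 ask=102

After op 1 [order #1] limit_sell(price=104, qty=4): fills=none; bids=[-] asks=[#1:4@104]
After op 2 [order #2] limit_sell(price=95, qty=5): fills=none; bids=[-] asks=[#2:5@95 #1:4@104]
After op 3 [order #3] limit_sell(price=101, qty=3): fills=none; bids=[-] asks=[#2:5@95 #3:3@101 #1:4@104]
After op 4 [order #4] limit_sell(price=101, qty=6): fills=none; bids=[-] asks=[#2:5@95 #3:3@101 #4:6@101 #1:4@104]
After op 5 [order #5] market_sell(qty=2): fills=none; bids=[-] asks=[#2:5@95 #3:3@101 #4:6@101 #1:4@104]
After op 6 [order #6] limit_sell(price=102, qty=3): fills=none; bids=[-] asks=[#2:5@95 #3:3@101 #4:6@101 #6:3@102 #1:4@104]

Answer: bid=- ask=104
bid=- ask=95
bid=- ask=95
bid=- ask=95
bid=- ask=95
bid=- ask=95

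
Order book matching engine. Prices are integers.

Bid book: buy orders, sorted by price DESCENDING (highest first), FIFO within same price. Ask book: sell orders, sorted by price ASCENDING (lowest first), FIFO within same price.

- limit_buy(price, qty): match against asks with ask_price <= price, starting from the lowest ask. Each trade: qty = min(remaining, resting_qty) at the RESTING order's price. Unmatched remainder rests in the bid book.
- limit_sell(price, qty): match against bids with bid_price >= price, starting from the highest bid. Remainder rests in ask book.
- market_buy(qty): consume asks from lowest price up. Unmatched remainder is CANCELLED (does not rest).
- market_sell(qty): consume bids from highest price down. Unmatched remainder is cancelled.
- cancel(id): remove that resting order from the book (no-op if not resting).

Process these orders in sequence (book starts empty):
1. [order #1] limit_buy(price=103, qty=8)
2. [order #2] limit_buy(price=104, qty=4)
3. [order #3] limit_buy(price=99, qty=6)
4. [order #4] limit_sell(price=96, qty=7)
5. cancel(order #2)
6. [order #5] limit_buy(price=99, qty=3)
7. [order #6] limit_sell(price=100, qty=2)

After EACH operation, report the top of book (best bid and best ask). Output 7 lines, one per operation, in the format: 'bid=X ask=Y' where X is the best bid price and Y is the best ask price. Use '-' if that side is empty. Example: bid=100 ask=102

After op 1 [order #1] limit_buy(price=103, qty=8): fills=none; bids=[#1:8@103] asks=[-]
After op 2 [order #2] limit_buy(price=104, qty=4): fills=none; bids=[#2:4@104 #1:8@103] asks=[-]
After op 3 [order #3] limit_buy(price=99, qty=6): fills=none; bids=[#2:4@104 #1:8@103 #3:6@99] asks=[-]
After op 4 [order #4] limit_sell(price=96, qty=7): fills=#2x#4:4@104 #1x#4:3@103; bids=[#1:5@103 #3:6@99] asks=[-]
After op 5 cancel(order #2): fills=none; bids=[#1:5@103 #3:6@99] asks=[-]
After op 6 [order #5] limit_buy(price=99, qty=3): fills=none; bids=[#1:5@103 #3:6@99 #5:3@99] asks=[-]
After op 7 [order #6] limit_sell(price=100, qty=2): fills=#1x#6:2@103; bids=[#1:3@103 #3:6@99 #5:3@99] asks=[-]

Answer: bid=103 ask=-
bid=104 ask=-
bid=104 ask=-
bid=103 ask=-
bid=103 ask=-
bid=103 ask=-
bid=103 ask=-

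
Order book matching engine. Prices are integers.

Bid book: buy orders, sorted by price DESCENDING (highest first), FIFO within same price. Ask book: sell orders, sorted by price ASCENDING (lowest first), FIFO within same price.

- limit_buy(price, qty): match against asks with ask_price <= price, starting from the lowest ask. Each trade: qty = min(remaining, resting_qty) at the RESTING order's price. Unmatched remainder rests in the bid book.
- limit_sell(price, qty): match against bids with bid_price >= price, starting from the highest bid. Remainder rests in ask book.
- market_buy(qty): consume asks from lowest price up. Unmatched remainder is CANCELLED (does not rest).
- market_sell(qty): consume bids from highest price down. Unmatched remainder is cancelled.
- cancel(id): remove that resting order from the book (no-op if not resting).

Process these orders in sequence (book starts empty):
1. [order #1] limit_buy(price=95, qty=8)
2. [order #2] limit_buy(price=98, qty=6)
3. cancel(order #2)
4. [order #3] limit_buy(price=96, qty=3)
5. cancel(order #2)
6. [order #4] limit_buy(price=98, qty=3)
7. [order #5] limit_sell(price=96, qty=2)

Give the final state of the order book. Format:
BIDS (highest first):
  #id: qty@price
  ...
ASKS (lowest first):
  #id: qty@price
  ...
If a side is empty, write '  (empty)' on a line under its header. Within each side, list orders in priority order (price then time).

After op 1 [order #1] limit_buy(price=95, qty=8): fills=none; bids=[#1:8@95] asks=[-]
After op 2 [order #2] limit_buy(price=98, qty=6): fills=none; bids=[#2:6@98 #1:8@95] asks=[-]
After op 3 cancel(order #2): fills=none; bids=[#1:8@95] asks=[-]
After op 4 [order #3] limit_buy(price=96, qty=3): fills=none; bids=[#3:3@96 #1:8@95] asks=[-]
After op 5 cancel(order #2): fills=none; bids=[#3:3@96 #1:8@95] asks=[-]
After op 6 [order #4] limit_buy(price=98, qty=3): fills=none; bids=[#4:3@98 #3:3@96 #1:8@95] asks=[-]
After op 7 [order #5] limit_sell(price=96, qty=2): fills=#4x#5:2@98; bids=[#4:1@98 #3:3@96 #1:8@95] asks=[-]

Answer: BIDS (highest first):
  #4: 1@98
  #3: 3@96
  #1: 8@95
ASKS (lowest first):
  (empty)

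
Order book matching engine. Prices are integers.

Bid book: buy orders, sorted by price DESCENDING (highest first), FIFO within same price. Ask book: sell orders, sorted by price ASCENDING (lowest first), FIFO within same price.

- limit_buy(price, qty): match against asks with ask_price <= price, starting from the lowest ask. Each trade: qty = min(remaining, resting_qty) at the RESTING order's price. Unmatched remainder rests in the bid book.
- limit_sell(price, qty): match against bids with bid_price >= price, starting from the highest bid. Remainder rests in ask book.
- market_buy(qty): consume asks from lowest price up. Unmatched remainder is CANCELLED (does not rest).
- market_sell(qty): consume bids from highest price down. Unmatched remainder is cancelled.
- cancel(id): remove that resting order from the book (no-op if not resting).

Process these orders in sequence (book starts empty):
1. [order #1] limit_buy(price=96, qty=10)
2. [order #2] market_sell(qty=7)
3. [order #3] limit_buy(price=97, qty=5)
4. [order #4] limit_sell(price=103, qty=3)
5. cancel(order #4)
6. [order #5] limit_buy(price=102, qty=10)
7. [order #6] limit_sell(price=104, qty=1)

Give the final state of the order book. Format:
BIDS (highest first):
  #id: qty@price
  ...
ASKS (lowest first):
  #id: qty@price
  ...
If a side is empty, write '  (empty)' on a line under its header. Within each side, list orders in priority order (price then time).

After op 1 [order #1] limit_buy(price=96, qty=10): fills=none; bids=[#1:10@96] asks=[-]
After op 2 [order #2] market_sell(qty=7): fills=#1x#2:7@96; bids=[#1:3@96] asks=[-]
After op 3 [order #3] limit_buy(price=97, qty=5): fills=none; bids=[#3:5@97 #1:3@96] asks=[-]
After op 4 [order #4] limit_sell(price=103, qty=3): fills=none; bids=[#3:5@97 #1:3@96] asks=[#4:3@103]
After op 5 cancel(order #4): fills=none; bids=[#3:5@97 #1:3@96] asks=[-]
After op 6 [order #5] limit_buy(price=102, qty=10): fills=none; bids=[#5:10@102 #3:5@97 #1:3@96] asks=[-]
After op 7 [order #6] limit_sell(price=104, qty=1): fills=none; bids=[#5:10@102 #3:5@97 #1:3@96] asks=[#6:1@104]

Answer: BIDS (highest first):
  #5: 10@102
  #3: 5@97
  #1: 3@96
ASKS (lowest first):
  #6: 1@104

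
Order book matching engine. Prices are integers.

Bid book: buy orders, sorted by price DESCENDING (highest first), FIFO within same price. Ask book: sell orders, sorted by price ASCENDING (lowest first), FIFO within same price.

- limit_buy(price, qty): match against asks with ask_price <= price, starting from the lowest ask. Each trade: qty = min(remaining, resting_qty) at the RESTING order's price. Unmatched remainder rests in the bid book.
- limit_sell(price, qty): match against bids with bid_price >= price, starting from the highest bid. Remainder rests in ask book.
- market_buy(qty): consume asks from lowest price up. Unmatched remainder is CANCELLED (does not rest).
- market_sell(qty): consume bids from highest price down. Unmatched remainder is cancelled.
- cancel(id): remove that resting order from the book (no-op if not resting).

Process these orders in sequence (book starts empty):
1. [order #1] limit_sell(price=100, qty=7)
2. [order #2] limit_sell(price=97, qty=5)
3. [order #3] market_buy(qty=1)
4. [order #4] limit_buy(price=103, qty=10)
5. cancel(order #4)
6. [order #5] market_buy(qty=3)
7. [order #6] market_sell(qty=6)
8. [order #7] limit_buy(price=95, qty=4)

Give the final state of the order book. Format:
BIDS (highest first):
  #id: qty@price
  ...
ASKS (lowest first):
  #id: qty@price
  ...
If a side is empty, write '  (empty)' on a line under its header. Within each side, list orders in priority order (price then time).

After op 1 [order #1] limit_sell(price=100, qty=7): fills=none; bids=[-] asks=[#1:7@100]
After op 2 [order #2] limit_sell(price=97, qty=5): fills=none; bids=[-] asks=[#2:5@97 #1:7@100]
After op 3 [order #3] market_buy(qty=1): fills=#3x#2:1@97; bids=[-] asks=[#2:4@97 #1:7@100]
After op 4 [order #4] limit_buy(price=103, qty=10): fills=#4x#2:4@97 #4x#1:6@100; bids=[-] asks=[#1:1@100]
After op 5 cancel(order #4): fills=none; bids=[-] asks=[#1:1@100]
After op 6 [order #5] market_buy(qty=3): fills=#5x#1:1@100; bids=[-] asks=[-]
After op 7 [order #6] market_sell(qty=6): fills=none; bids=[-] asks=[-]
After op 8 [order #7] limit_buy(price=95, qty=4): fills=none; bids=[#7:4@95] asks=[-]

Answer: BIDS (highest first):
  #7: 4@95
ASKS (lowest first):
  (empty)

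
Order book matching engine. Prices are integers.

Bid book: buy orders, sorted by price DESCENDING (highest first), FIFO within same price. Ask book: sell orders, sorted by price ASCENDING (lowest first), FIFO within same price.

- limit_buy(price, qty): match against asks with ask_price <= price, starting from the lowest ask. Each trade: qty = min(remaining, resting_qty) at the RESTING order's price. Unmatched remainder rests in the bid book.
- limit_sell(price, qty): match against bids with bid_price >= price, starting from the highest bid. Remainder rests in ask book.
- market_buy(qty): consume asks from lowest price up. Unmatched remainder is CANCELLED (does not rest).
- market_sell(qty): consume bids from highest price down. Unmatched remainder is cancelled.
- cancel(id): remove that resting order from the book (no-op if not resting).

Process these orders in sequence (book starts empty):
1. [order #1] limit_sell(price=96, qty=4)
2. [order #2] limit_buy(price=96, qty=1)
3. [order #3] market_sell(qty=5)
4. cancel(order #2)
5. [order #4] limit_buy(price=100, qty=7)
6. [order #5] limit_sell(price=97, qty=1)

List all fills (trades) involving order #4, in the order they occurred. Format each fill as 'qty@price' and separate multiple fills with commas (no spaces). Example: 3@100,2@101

Answer: 3@96,1@100

Derivation:
After op 1 [order #1] limit_sell(price=96, qty=4): fills=none; bids=[-] asks=[#1:4@96]
After op 2 [order #2] limit_buy(price=96, qty=1): fills=#2x#1:1@96; bids=[-] asks=[#1:3@96]
After op 3 [order #3] market_sell(qty=5): fills=none; bids=[-] asks=[#1:3@96]
After op 4 cancel(order #2): fills=none; bids=[-] asks=[#1:3@96]
After op 5 [order #4] limit_buy(price=100, qty=7): fills=#4x#1:3@96; bids=[#4:4@100] asks=[-]
After op 6 [order #5] limit_sell(price=97, qty=1): fills=#4x#5:1@100; bids=[#4:3@100] asks=[-]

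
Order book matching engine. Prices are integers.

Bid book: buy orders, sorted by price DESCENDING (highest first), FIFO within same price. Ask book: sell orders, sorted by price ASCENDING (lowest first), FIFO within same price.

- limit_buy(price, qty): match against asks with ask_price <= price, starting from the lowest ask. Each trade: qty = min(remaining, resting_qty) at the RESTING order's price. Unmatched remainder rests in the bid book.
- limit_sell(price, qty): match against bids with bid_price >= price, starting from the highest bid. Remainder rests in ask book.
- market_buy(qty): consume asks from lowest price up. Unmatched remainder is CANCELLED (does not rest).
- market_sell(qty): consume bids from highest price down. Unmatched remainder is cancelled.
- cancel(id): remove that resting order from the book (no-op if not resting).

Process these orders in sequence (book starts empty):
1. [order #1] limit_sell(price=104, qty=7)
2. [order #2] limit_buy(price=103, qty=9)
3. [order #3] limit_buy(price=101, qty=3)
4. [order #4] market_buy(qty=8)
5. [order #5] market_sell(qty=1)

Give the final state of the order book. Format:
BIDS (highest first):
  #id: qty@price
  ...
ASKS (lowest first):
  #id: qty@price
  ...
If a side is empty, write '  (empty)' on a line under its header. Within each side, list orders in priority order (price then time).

Answer: BIDS (highest first):
  #2: 8@103
  #3: 3@101
ASKS (lowest first):
  (empty)

Derivation:
After op 1 [order #1] limit_sell(price=104, qty=7): fills=none; bids=[-] asks=[#1:7@104]
After op 2 [order #2] limit_buy(price=103, qty=9): fills=none; bids=[#2:9@103] asks=[#1:7@104]
After op 3 [order #3] limit_buy(price=101, qty=3): fills=none; bids=[#2:9@103 #3:3@101] asks=[#1:7@104]
After op 4 [order #4] market_buy(qty=8): fills=#4x#1:7@104; bids=[#2:9@103 #3:3@101] asks=[-]
After op 5 [order #5] market_sell(qty=1): fills=#2x#5:1@103; bids=[#2:8@103 #3:3@101] asks=[-]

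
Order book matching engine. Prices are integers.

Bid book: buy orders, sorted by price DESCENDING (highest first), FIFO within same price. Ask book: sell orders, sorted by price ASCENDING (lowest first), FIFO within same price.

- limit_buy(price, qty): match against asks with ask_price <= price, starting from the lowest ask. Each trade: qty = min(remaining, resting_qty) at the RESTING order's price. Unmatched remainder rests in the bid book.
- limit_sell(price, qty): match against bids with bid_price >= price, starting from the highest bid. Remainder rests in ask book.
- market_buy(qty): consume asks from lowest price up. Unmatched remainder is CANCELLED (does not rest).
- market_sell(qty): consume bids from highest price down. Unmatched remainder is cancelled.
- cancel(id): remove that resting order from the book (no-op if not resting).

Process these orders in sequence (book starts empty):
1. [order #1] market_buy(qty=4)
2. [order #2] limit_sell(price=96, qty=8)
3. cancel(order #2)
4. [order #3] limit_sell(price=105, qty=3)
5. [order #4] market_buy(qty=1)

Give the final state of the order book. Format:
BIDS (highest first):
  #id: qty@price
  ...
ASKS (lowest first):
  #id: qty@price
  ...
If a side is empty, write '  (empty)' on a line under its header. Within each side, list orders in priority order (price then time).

After op 1 [order #1] market_buy(qty=4): fills=none; bids=[-] asks=[-]
After op 2 [order #2] limit_sell(price=96, qty=8): fills=none; bids=[-] asks=[#2:8@96]
After op 3 cancel(order #2): fills=none; bids=[-] asks=[-]
After op 4 [order #3] limit_sell(price=105, qty=3): fills=none; bids=[-] asks=[#3:3@105]
After op 5 [order #4] market_buy(qty=1): fills=#4x#3:1@105; bids=[-] asks=[#3:2@105]

Answer: BIDS (highest first):
  (empty)
ASKS (lowest first):
  #3: 2@105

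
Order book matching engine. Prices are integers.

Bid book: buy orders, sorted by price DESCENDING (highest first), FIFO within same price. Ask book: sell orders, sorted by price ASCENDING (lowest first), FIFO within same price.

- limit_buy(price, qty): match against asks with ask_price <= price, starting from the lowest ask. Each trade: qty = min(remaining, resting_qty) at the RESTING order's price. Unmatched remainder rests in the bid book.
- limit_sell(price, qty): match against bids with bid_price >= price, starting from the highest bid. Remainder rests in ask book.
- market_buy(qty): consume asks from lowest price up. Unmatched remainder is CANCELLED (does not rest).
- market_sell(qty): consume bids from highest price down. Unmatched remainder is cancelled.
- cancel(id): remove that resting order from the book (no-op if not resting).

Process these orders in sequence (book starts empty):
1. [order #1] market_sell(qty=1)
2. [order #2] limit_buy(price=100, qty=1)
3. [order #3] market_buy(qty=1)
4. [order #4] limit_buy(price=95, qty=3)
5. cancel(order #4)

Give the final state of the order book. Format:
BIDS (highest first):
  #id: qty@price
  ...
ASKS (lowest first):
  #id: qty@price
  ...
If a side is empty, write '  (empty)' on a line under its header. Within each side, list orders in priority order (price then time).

Answer: BIDS (highest first):
  #2: 1@100
ASKS (lowest first):
  (empty)

Derivation:
After op 1 [order #1] market_sell(qty=1): fills=none; bids=[-] asks=[-]
After op 2 [order #2] limit_buy(price=100, qty=1): fills=none; bids=[#2:1@100] asks=[-]
After op 3 [order #3] market_buy(qty=1): fills=none; bids=[#2:1@100] asks=[-]
After op 4 [order #4] limit_buy(price=95, qty=3): fills=none; bids=[#2:1@100 #4:3@95] asks=[-]
After op 5 cancel(order #4): fills=none; bids=[#2:1@100] asks=[-]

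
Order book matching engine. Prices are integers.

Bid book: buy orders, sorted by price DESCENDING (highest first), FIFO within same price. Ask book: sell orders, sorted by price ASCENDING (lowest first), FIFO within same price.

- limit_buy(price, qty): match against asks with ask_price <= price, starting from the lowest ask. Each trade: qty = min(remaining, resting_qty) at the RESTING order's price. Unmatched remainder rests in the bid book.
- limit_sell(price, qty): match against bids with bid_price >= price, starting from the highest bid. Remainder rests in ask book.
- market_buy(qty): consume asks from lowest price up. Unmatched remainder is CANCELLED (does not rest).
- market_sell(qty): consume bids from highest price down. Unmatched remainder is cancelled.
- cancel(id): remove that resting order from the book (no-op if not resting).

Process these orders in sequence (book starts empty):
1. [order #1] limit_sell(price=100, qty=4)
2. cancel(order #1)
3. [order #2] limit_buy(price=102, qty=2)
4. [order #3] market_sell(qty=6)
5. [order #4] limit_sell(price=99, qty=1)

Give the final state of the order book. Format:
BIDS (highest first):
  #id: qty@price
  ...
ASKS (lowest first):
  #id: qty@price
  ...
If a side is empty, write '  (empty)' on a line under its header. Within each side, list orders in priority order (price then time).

Answer: BIDS (highest first):
  (empty)
ASKS (lowest first):
  #4: 1@99

Derivation:
After op 1 [order #1] limit_sell(price=100, qty=4): fills=none; bids=[-] asks=[#1:4@100]
After op 2 cancel(order #1): fills=none; bids=[-] asks=[-]
After op 3 [order #2] limit_buy(price=102, qty=2): fills=none; bids=[#2:2@102] asks=[-]
After op 4 [order #3] market_sell(qty=6): fills=#2x#3:2@102; bids=[-] asks=[-]
After op 5 [order #4] limit_sell(price=99, qty=1): fills=none; bids=[-] asks=[#4:1@99]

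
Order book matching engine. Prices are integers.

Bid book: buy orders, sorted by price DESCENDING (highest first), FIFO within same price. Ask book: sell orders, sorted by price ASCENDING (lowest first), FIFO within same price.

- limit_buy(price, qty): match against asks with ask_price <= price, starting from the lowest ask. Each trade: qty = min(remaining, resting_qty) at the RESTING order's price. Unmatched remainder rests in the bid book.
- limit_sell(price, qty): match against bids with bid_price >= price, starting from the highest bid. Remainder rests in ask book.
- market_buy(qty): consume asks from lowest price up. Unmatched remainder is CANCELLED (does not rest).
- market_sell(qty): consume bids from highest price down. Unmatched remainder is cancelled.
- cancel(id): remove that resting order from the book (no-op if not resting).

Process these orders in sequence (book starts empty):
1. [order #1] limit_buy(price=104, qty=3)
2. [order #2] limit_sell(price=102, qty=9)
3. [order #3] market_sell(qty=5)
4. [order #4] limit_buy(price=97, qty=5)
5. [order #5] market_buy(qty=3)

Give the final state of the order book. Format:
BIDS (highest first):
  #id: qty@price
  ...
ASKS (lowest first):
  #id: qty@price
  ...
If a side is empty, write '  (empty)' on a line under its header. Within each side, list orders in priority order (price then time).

Answer: BIDS (highest first):
  #4: 5@97
ASKS (lowest first):
  #2: 3@102

Derivation:
After op 1 [order #1] limit_buy(price=104, qty=3): fills=none; bids=[#1:3@104] asks=[-]
After op 2 [order #2] limit_sell(price=102, qty=9): fills=#1x#2:3@104; bids=[-] asks=[#2:6@102]
After op 3 [order #3] market_sell(qty=5): fills=none; bids=[-] asks=[#2:6@102]
After op 4 [order #4] limit_buy(price=97, qty=5): fills=none; bids=[#4:5@97] asks=[#2:6@102]
After op 5 [order #5] market_buy(qty=3): fills=#5x#2:3@102; bids=[#4:5@97] asks=[#2:3@102]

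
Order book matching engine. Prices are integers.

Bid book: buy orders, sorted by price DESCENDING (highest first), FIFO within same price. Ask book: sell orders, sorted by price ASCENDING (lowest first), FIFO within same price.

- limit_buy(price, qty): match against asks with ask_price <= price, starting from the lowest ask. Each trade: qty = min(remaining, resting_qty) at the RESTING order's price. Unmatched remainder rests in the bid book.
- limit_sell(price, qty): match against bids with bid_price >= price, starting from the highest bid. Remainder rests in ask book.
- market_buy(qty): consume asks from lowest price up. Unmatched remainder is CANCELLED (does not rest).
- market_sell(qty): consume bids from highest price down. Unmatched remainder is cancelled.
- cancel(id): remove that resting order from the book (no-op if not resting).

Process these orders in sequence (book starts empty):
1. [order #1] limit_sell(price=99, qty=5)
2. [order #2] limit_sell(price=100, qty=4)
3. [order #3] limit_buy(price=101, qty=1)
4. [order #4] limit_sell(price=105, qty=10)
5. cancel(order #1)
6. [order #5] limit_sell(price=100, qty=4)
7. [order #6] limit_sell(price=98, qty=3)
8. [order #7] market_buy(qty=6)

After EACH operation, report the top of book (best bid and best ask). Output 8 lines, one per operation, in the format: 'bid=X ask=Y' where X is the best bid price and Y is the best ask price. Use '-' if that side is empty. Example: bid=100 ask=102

After op 1 [order #1] limit_sell(price=99, qty=5): fills=none; bids=[-] asks=[#1:5@99]
After op 2 [order #2] limit_sell(price=100, qty=4): fills=none; bids=[-] asks=[#1:5@99 #2:4@100]
After op 3 [order #3] limit_buy(price=101, qty=1): fills=#3x#1:1@99; bids=[-] asks=[#1:4@99 #2:4@100]
After op 4 [order #4] limit_sell(price=105, qty=10): fills=none; bids=[-] asks=[#1:4@99 #2:4@100 #4:10@105]
After op 5 cancel(order #1): fills=none; bids=[-] asks=[#2:4@100 #4:10@105]
After op 6 [order #5] limit_sell(price=100, qty=4): fills=none; bids=[-] asks=[#2:4@100 #5:4@100 #4:10@105]
After op 7 [order #6] limit_sell(price=98, qty=3): fills=none; bids=[-] asks=[#6:3@98 #2:4@100 #5:4@100 #4:10@105]
After op 8 [order #7] market_buy(qty=6): fills=#7x#6:3@98 #7x#2:3@100; bids=[-] asks=[#2:1@100 #5:4@100 #4:10@105]

Answer: bid=- ask=99
bid=- ask=99
bid=- ask=99
bid=- ask=99
bid=- ask=100
bid=- ask=100
bid=- ask=98
bid=- ask=100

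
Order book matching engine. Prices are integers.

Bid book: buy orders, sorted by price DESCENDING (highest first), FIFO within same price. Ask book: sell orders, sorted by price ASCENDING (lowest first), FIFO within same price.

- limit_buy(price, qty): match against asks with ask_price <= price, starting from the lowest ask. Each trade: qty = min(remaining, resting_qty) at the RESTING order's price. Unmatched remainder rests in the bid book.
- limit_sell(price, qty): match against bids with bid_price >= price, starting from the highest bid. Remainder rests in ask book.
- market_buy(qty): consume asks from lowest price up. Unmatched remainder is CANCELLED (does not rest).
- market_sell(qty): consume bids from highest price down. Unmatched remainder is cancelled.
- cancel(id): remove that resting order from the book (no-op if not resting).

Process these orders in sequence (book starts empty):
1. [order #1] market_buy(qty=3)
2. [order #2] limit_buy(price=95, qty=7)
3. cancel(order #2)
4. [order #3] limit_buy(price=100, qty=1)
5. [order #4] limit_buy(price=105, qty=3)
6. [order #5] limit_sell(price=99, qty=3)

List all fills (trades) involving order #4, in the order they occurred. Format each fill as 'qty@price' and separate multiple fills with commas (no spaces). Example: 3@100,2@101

After op 1 [order #1] market_buy(qty=3): fills=none; bids=[-] asks=[-]
After op 2 [order #2] limit_buy(price=95, qty=7): fills=none; bids=[#2:7@95] asks=[-]
After op 3 cancel(order #2): fills=none; bids=[-] asks=[-]
After op 4 [order #3] limit_buy(price=100, qty=1): fills=none; bids=[#3:1@100] asks=[-]
After op 5 [order #4] limit_buy(price=105, qty=3): fills=none; bids=[#4:3@105 #3:1@100] asks=[-]
After op 6 [order #5] limit_sell(price=99, qty=3): fills=#4x#5:3@105; bids=[#3:1@100] asks=[-]

Answer: 3@105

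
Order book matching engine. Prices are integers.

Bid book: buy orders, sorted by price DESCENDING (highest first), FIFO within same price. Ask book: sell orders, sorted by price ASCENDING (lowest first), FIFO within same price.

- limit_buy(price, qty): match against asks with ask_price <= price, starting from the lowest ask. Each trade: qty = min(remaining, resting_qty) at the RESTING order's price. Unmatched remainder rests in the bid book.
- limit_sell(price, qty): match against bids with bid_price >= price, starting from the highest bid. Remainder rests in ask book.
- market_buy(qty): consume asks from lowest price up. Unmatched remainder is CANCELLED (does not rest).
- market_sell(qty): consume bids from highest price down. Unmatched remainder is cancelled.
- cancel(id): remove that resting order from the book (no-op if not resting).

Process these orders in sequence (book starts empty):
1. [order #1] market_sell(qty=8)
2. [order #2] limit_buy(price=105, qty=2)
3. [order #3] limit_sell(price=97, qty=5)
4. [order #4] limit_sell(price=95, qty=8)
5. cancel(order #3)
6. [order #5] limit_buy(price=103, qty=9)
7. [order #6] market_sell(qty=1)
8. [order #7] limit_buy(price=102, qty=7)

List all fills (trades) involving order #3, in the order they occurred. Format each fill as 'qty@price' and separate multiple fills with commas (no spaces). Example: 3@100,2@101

Answer: 2@105

Derivation:
After op 1 [order #1] market_sell(qty=8): fills=none; bids=[-] asks=[-]
After op 2 [order #2] limit_buy(price=105, qty=2): fills=none; bids=[#2:2@105] asks=[-]
After op 3 [order #3] limit_sell(price=97, qty=5): fills=#2x#3:2@105; bids=[-] asks=[#3:3@97]
After op 4 [order #4] limit_sell(price=95, qty=8): fills=none; bids=[-] asks=[#4:8@95 #3:3@97]
After op 5 cancel(order #3): fills=none; bids=[-] asks=[#4:8@95]
After op 6 [order #5] limit_buy(price=103, qty=9): fills=#5x#4:8@95; bids=[#5:1@103] asks=[-]
After op 7 [order #6] market_sell(qty=1): fills=#5x#6:1@103; bids=[-] asks=[-]
After op 8 [order #7] limit_buy(price=102, qty=7): fills=none; bids=[#7:7@102] asks=[-]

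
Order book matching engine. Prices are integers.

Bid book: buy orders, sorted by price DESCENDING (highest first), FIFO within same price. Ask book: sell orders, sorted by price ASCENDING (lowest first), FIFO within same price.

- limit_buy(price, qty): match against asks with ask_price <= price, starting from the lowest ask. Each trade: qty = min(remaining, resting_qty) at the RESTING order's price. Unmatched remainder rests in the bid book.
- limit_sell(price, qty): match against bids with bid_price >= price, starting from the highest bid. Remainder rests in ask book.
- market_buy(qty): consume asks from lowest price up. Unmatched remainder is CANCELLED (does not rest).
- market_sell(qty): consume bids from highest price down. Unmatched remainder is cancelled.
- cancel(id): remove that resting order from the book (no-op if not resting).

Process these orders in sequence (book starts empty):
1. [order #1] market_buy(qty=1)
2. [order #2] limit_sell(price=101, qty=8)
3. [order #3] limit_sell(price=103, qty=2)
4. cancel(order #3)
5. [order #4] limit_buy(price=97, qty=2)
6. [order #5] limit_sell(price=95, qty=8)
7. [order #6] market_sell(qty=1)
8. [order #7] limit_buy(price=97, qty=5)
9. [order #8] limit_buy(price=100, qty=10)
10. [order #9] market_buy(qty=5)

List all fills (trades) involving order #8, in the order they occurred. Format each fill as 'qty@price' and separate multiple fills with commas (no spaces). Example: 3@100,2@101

After op 1 [order #1] market_buy(qty=1): fills=none; bids=[-] asks=[-]
After op 2 [order #2] limit_sell(price=101, qty=8): fills=none; bids=[-] asks=[#2:8@101]
After op 3 [order #3] limit_sell(price=103, qty=2): fills=none; bids=[-] asks=[#2:8@101 #3:2@103]
After op 4 cancel(order #3): fills=none; bids=[-] asks=[#2:8@101]
After op 5 [order #4] limit_buy(price=97, qty=2): fills=none; bids=[#4:2@97] asks=[#2:8@101]
After op 6 [order #5] limit_sell(price=95, qty=8): fills=#4x#5:2@97; bids=[-] asks=[#5:6@95 #2:8@101]
After op 7 [order #6] market_sell(qty=1): fills=none; bids=[-] asks=[#5:6@95 #2:8@101]
After op 8 [order #7] limit_buy(price=97, qty=5): fills=#7x#5:5@95; bids=[-] asks=[#5:1@95 #2:8@101]
After op 9 [order #8] limit_buy(price=100, qty=10): fills=#8x#5:1@95; bids=[#8:9@100] asks=[#2:8@101]
After op 10 [order #9] market_buy(qty=5): fills=#9x#2:5@101; bids=[#8:9@100] asks=[#2:3@101]

Answer: 1@95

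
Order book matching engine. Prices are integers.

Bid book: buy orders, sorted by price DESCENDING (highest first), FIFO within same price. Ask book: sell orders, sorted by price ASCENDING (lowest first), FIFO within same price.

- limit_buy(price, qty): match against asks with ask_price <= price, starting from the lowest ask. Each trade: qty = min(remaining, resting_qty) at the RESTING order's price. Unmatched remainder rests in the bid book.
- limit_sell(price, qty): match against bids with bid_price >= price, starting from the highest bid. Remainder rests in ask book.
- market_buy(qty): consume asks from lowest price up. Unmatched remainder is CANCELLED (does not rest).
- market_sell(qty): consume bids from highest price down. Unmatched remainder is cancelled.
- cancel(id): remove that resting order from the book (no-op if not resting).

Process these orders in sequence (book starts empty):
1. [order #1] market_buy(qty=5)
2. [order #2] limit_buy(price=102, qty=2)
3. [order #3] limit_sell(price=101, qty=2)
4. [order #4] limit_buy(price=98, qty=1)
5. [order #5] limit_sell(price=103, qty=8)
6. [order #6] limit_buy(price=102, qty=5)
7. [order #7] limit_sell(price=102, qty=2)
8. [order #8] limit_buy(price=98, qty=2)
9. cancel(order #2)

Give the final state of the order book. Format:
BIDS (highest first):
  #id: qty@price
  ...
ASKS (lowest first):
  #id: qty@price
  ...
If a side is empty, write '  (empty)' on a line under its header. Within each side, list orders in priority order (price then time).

Answer: BIDS (highest first):
  #6: 3@102
  #4: 1@98
  #8: 2@98
ASKS (lowest first):
  #5: 8@103

Derivation:
After op 1 [order #1] market_buy(qty=5): fills=none; bids=[-] asks=[-]
After op 2 [order #2] limit_buy(price=102, qty=2): fills=none; bids=[#2:2@102] asks=[-]
After op 3 [order #3] limit_sell(price=101, qty=2): fills=#2x#3:2@102; bids=[-] asks=[-]
After op 4 [order #4] limit_buy(price=98, qty=1): fills=none; bids=[#4:1@98] asks=[-]
After op 5 [order #5] limit_sell(price=103, qty=8): fills=none; bids=[#4:1@98] asks=[#5:8@103]
After op 6 [order #6] limit_buy(price=102, qty=5): fills=none; bids=[#6:5@102 #4:1@98] asks=[#5:8@103]
After op 7 [order #7] limit_sell(price=102, qty=2): fills=#6x#7:2@102; bids=[#6:3@102 #4:1@98] asks=[#5:8@103]
After op 8 [order #8] limit_buy(price=98, qty=2): fills=none; bids=[#6:3@102 #4:1@98 #8:2@98] asks=[#5:8@103]
After op 9 cancel(order #2): fills=none; bids=[#6:3@102 #4:1@98 #8:2@98] asks=[#5:8@103]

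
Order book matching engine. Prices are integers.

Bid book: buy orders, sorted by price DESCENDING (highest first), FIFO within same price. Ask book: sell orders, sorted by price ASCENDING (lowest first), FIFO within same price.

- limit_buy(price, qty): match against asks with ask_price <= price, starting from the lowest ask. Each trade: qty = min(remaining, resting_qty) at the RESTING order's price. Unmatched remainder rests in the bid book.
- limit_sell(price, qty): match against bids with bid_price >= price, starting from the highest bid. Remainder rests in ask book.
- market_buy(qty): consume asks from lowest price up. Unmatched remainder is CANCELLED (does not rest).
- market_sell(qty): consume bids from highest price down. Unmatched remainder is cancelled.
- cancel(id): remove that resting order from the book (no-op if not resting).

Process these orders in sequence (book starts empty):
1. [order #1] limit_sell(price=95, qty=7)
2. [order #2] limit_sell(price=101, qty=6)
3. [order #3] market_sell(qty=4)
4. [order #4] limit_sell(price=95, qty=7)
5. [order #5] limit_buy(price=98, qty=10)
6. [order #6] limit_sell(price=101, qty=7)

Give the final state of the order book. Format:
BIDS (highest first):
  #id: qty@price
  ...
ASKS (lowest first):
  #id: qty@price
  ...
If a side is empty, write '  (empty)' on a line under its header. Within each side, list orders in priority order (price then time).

Answer: BIDS (highest first):
  (empty)
ASKS (lowest first):
  #4: 4@95
  #2: 6@101
  #6: 7@101

Derivation:
After op 1 [order #1] limit_sell(price=95, qty=7): fills=none; bids=[-] asks=[#1:7@95]
After op 2 [order #2] limit_sell(price=101, qty=6): fills=none; bids=[-] asks=[#1:7@95 #2:6@101]
After op 3 [order #3] market_sell(qty=4): fills=none; bids=[-] asks=[#1:7@95 #2:6@101]
After op 4 [order #4] limit_sell(price=95, qty=7): fills=none; bids=[-] asks=[#1:7@95 #4:7@95 #2:6@101]
After op 5 [order #5] limit_buy(price=98, qty=10): fills=#5x#1:7@95 #5x#4:3@95; bids=[-] asks=[#4:4@95 #2:6@101]
After op 6 [order #6] limit_sell(price=101, qty=7): fills=none; bids=[-] asks=[#4:4@95 #2:6@101 #6:7@101]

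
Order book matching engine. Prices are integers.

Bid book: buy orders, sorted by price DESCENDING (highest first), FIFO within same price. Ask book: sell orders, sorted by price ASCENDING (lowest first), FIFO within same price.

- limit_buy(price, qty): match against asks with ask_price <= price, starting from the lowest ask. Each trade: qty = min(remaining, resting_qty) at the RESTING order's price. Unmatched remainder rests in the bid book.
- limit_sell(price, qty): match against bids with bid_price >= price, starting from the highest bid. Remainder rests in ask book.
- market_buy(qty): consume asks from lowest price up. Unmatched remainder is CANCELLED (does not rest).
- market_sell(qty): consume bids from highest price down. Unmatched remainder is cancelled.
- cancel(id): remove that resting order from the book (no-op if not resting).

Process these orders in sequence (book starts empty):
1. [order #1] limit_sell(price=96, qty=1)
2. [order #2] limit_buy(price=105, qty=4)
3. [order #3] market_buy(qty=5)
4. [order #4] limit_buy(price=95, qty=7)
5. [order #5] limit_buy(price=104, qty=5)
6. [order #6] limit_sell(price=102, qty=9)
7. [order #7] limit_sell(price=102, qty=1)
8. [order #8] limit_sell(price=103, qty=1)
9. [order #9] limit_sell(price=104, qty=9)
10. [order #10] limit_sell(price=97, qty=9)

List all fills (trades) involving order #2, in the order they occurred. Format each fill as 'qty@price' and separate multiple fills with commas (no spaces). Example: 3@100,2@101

Answer: 1@96,3@105

Derivation:
After op 1 [order #1] limit_sell(price=96, qty=1): fills=none; bids=[-] asks=[#1:1@96]
After op 2 [order #2] limit_buy(price=105, qty=4): fills=#2x#1:1@96; bids=[#2:3@105] asks=[-]
After op 3 [order #3] market_buy(qty=5): fills=none; bids=[#2:3@105] asks=[-]
After op 4 [order #4] limit_buy(price=95, qty=7): fills=none; bids=[#2:3@105 #4:7@95] asks=[-]
After op 5 [order #5] limit_buy(price=104, qty=5): fills=none; bids=[#2:3@105 #5:5@104 #4:7@95] asks=[-]
After op 6 [order #6] limit_sell(price=102, qty=9): fills=#2x#6:3@105 #5x#6:5@104; bids=[#4:7@95] asks=[#6:1@102]
After op 7 [order #7] limit_sell(price=102, qty=1): fills=none; bids=[#4:7@95] asks=[#6:1@102 #7:1@102]
After op 8 [order #8] limit_sell(price=103, qty=1): fills=none; bids=[#4:7@95] asks=[#6:1@102 #7:1@102 #8:1@103]
After op 9 [order #9] limit_sell(price=104, qty=9): fills=none; bids=[#4:7@95] asks=[#6:1@102 #7:1@102 #8:1@103 #9:9@104]
After op 10 [order #10] limit_sell(price=97, qty=9): fills=none; bids=[#4:7@95] asks=[#10:9@97 #6:1@102 #7:1@102 #8:1@103 #9:9@104]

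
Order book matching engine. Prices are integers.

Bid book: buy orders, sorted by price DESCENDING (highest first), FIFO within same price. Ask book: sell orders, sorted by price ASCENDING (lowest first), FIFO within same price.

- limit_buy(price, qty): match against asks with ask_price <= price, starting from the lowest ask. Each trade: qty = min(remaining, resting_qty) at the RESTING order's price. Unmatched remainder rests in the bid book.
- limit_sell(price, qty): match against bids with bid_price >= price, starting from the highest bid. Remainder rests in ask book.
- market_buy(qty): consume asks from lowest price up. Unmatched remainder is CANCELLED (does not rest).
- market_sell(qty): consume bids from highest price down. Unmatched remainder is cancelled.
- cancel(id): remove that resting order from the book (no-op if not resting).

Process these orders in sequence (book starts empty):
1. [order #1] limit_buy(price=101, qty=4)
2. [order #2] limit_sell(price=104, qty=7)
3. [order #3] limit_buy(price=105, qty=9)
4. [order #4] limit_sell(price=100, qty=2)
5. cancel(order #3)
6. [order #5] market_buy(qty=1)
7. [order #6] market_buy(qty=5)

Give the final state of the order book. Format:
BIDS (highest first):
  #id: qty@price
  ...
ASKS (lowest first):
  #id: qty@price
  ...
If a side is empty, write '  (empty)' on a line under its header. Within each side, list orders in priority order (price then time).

After op 1 [order #1] limit_buy(price=101, qty=4): fills=none; bids=[#1:4@101] asks=[-]
After op 2 [order #2] limit_sell(price=104, qty=7): fills=none; bids=[#1:4@101] asks=[#2:7@104]
After op 3 [order #3] limit_buy(price=105, qty=9): fills=#3x#2:7@104; bids=[#3:2@105 #1:4@101] asks=[-]
After op 4 [order #4] limit_sell(price=100, qty=2): fills=#3x#4:2@105; bids=[#1:4@101] asks=[-]
After op 5 cancel(order #3): fills=none; bids=[#1:4@101] asks=[-]
After op 6 [order #5] market_buy(qty=1): fills=none; bids=[#1:4@101] asks=[-]
After op 7 [order #6] market_buy(qty=5): fills=none; bids=[#1:4@101] asks=[-]

Answer: BIDS (highest first):
  #1: 4@101
ASKS (lowest first):
  (empty)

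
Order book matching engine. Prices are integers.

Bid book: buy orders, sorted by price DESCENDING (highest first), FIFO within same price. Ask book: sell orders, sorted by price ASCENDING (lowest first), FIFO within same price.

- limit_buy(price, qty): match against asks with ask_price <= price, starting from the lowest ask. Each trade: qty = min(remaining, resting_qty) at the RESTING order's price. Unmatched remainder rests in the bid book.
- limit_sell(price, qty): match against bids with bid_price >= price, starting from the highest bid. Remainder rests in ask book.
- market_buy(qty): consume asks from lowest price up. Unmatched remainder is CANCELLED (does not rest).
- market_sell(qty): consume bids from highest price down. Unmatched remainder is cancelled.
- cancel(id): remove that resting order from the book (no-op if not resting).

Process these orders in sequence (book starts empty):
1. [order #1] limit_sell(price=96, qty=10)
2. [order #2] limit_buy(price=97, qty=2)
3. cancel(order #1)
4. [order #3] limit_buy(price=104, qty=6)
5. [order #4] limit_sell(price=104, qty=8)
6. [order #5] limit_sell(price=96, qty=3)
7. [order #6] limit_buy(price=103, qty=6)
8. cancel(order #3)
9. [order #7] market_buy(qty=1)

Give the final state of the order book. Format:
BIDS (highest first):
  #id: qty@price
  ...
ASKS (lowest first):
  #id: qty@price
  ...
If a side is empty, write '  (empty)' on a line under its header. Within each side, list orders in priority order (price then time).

Answer: BIDS (highest first):
  #6: 3@103
ASKS (lowest first):
  #4: 1@104

Derivation:
After op 1 [order #1] limit_sell(price=96, qty=10): fills=none; bids=[-] asks=[#1:10@96]
After op 2 [order #2] limit_buy(price=97, qty=2): fills=#2x#1:2@96; bids=[-] asks=[#1:8@96]
After op 3 cancel(order #1): fills=none; bids=[-] asks=[-]
After op 4 [order #3] limit_buy(price=104, qty=6): fills=none; bids=[#3:6@104] asks=[-]
After op 5 [order #4] limit_sell(price=104, qty=8): fills=#3x#4:6@104; bids=[-] asks=[#4:2@104]
After op 6 [order #5] limit_sell(price=96, qty=3): fills=none; bids=[-] asks=[#5:3@96 #4:2@104]
After op 7 [order #6] limit_buy(price=103, qty=6): fills=#6x#5:3@96; bids=[#6:3@103] asks=[#4:2@104]
After op 8 cancel(order #3): fills=none; bids=[#6:3@103] asks=[#4:2@104]
After op 9 [order #7] market_buy(qty=1): fills=#7x#4:1@104; bids=[#6:3@103] asks=[#4:1@104]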